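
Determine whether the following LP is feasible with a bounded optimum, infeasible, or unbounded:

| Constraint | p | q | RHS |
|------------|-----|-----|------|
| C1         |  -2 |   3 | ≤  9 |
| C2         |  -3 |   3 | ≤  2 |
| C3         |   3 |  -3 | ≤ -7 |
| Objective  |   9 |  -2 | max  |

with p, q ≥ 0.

Infeasible (no feasible solution exists)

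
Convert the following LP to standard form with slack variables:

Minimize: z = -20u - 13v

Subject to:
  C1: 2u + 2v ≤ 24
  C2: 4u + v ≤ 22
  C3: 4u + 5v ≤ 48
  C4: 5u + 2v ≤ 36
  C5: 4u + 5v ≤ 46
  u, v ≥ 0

min z = -20u - 13v

s.t.
  2u + 2v + s1 = 24
  4u + v + s2 = 22
  4u + 5v + s3 = 48
  5u + 2v + s4 = 36
  4u + 5v + s5 = 46
  u, v, s1, s2, s3, s4, s5 ≥ 0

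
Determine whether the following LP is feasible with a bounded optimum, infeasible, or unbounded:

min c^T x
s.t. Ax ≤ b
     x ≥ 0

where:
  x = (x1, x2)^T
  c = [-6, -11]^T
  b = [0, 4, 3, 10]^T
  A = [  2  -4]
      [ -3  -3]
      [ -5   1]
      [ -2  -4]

Unbounded (objective can decrease without bound)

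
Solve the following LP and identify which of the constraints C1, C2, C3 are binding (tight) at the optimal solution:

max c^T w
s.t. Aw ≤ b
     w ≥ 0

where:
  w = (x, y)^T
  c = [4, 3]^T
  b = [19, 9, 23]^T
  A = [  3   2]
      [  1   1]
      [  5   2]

At x = 1, y = 8, compute slack b - a·x for each constraint:
  C1: 19 − 19 = 0  (binding)
  C2: 9 − 9 = 0  (binding)
  C3: 23 − 21 = 2  (slack)

Optimal: x = 1, y = 8
Binding: C1, C2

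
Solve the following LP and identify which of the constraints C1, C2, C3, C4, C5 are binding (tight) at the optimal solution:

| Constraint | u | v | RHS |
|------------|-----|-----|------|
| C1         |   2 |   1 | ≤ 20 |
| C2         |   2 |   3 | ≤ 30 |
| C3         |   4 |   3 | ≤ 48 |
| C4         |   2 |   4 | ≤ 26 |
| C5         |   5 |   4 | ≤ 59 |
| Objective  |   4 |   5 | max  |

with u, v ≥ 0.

At u = 9, v = 2, compute slack b - a·x for each constraint:
  C1: 20 − 20 = 0  (binding)
  C2: 30 − 24 = 6  (slack)
  C3: 48 − 42 = 6  (slack)
  C4: 26 − 26 = 0  (binding)
  C5: 59 − 53 = 6  (slack)

Optimal: u = 9, v = 2
Binding: C1, C4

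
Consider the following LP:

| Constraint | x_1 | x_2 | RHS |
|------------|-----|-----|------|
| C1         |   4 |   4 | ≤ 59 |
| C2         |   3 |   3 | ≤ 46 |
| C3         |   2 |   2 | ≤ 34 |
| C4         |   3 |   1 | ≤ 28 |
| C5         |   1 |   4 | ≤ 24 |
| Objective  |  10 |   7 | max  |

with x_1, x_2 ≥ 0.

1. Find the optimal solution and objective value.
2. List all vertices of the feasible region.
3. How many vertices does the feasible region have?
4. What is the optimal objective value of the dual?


1. x_1 = 8, x_2 = 4, z = 108
2. (0, 0), (9.333, 0), (8, 4), (0, 6)
3. 4
4. 108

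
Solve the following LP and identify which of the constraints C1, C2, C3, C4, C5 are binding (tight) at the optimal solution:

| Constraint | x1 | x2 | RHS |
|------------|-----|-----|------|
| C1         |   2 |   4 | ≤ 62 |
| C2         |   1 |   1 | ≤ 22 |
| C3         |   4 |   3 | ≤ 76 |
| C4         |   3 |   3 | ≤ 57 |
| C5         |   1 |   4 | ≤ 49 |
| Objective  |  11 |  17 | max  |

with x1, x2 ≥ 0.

At x1 = 9, x2 = 10, compute slack b - a·x for each constraint:
  C1: 62 − 58 = 4  (slack)
  C2: 22 − 19 = 3  (slack)
  C3: 76 − 66 = 10  (slack)
  C4: 57 − 57 = 0  (binding)
  C5: 49 − 49 = 0  (binding)

Optimal: x1 = 9, x2 = 10
Binding: C4, C5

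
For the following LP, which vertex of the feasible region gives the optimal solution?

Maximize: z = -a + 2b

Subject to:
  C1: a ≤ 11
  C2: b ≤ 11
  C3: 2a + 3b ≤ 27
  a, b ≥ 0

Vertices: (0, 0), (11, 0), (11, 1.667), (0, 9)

Evaluate the objective at each vertex of the feasible region:
  z(0, 0) = 0
  z(11, 0) = -11
  z(11, 1.667) = -7.667
  z(0, 9) = 18  ←
The maximum is at a = 0, b = 9.

(0, 9)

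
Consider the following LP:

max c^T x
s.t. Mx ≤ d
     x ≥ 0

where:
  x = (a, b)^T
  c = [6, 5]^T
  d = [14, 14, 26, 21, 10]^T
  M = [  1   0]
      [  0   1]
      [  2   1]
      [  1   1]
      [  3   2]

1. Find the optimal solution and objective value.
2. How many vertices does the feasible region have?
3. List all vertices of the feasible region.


1. a = 0, b = 5, z = 25
2. 3
3. (0, 0), (3.333, 0), (0, 5)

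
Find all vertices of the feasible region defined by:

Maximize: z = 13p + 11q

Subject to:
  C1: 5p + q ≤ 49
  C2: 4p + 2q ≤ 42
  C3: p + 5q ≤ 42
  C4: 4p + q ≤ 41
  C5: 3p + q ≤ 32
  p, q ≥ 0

(0, 0), (9.8, 0), (9.333, 2.333), (7, 7), (0, 8.4)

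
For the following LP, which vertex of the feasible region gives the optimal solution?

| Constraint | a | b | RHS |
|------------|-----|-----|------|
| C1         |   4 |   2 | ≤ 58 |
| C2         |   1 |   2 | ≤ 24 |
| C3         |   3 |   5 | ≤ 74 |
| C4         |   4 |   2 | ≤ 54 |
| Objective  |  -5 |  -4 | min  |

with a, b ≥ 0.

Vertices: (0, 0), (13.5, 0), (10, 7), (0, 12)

Evaluate the objective at each vertex of the feasible region:
  z(0, 0) = 0
  z(13.5, 0) = -67.5
  z(10, 7) = -78  ←
  z(0, 12) = -48
The minimum is at a = 10, b = 7.

(10, 7)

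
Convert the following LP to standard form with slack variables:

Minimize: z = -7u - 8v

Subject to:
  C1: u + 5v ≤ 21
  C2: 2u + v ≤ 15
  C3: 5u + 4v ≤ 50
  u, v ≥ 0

min z = -7u - 8v

s.t.
  u + 5v + s1 = 21
  2u + v + s2 = 15
  5u + 4v + s3 = 50
  u, v, s1, s2, s3 ≥ 0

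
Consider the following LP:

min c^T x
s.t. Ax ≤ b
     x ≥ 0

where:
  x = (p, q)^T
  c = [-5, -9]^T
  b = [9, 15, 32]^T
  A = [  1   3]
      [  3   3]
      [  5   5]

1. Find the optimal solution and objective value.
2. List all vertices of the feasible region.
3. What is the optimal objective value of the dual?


1. p = 3, q = 2, z = -33
2. (0, 0), (5, 0), (3, 2), (0, 3)
3. -33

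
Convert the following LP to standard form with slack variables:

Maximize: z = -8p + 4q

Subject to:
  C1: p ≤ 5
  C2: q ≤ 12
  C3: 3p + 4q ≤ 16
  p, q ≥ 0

max z = -8p + 4q

s.t.
  p + s1 = 5
  q + s2 = 12
  3p + 4q + s3 = 16
  p, q, s1, s2, s3 ≥ 0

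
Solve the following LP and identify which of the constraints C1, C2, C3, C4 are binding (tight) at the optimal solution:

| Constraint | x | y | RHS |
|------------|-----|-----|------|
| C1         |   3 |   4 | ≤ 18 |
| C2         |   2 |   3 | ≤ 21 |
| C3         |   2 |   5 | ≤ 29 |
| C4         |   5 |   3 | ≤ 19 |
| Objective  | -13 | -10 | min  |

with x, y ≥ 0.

At x = 2, y = 3, compute slack b - a·x for each constraint:
  C1: 18 − 18 = 0  (binding)
  C2: 21 − 13 = 8  (slack)
  C3: 29 − 19 = 10  (slack)
  C4: 19 − 19 = 0  (binding)

Optimal: x = 2, y = 3
Binding: C1, C4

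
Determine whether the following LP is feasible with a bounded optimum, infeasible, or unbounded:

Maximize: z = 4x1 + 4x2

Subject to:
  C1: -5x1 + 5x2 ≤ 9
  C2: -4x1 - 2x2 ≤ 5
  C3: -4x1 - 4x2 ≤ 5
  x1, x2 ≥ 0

Unbounded (objective can increase without bound)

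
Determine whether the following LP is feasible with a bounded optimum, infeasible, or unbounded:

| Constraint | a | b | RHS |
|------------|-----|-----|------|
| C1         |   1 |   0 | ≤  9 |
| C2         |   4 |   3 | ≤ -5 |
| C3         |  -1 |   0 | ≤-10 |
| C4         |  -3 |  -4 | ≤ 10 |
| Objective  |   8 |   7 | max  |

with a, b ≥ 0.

Infeasible (no feasible solution exists)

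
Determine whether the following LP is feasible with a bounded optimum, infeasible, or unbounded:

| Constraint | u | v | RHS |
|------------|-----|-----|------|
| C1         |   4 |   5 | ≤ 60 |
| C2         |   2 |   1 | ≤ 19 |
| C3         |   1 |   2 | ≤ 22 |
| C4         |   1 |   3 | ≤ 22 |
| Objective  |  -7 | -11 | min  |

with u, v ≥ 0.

Feasible with a bounded optimal solution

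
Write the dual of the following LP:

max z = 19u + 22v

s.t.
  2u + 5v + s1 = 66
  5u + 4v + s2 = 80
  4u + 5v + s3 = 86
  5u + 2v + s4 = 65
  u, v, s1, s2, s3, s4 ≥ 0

Primal max cᵀx s.t. Ax ≤ b, x ≥ 0  →  Dual min bᵀy s.t. Aᵀy ≥ c, y ≥ 0.

Minimize: z = 66y1 + 80y2 + 86y3 + 65y4

Subject to:
  2y1 + 5y2 + 4y3 + 5y4 ≥ 19
  5y1 + 4y2 + 5y3 + 2y4 ≥ 22
  y1, y2, y3, y4 ≥ 0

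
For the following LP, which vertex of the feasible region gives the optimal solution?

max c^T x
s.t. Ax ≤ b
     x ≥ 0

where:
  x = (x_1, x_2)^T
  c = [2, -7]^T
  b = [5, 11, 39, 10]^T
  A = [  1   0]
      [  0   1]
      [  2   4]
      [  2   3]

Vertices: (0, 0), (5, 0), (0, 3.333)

Evaluate the objective at each vertex of the feasible region:
  z(0, 0) = 0
  z(5, 0) = 10  ←
  z(0, 3.333) = -23.33
The maximum is at x_1 = 5, x_2 = 0.

(5, 0)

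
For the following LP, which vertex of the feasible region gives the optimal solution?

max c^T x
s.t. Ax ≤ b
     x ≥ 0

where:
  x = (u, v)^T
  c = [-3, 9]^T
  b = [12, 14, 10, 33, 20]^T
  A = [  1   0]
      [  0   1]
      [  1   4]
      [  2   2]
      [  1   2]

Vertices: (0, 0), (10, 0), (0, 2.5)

Evaluate the objective at each vertex of the feasible region:
  z(0, 0) = 0
  z(10, 0) = -30
  z(0, 2.5) = 22.5  ←
The maximum is at u = 0, v = 2.5.

(0, 2.5)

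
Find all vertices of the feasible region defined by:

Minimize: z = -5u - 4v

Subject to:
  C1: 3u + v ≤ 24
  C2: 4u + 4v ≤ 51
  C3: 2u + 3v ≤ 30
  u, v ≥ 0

(0, 0), (8, 0), (6, 6), (0, 10)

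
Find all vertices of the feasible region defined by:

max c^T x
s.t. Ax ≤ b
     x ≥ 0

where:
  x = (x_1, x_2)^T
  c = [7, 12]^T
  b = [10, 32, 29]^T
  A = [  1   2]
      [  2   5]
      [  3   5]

(0, 0), (9.667, 0), (8, 1), (0, 5)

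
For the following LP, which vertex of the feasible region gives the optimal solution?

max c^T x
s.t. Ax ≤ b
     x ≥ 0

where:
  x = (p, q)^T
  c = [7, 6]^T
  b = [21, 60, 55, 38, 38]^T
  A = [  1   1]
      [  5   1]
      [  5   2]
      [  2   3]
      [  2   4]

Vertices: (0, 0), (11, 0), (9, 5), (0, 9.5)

Evaluate the objective at each vertex of the feasible region:
  z(0, 0) = 0
  z(11, 0) = 77
  z(9, 5) = 93  ←
  z(0, 9.5) = 57
The maximum is at p = 9, q = 5.

(9, 5)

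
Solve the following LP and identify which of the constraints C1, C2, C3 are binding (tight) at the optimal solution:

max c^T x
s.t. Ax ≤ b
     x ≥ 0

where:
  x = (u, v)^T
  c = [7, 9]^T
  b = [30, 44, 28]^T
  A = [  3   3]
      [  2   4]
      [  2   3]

At u = 2, v = 8, compute slack b - a·x for each constraint:
  C1: 30 − 30 = 0  (binding)
  C2: 44 − 36 = 8  (slack)
  C3: 28 − 28 = 0  (binding)

Optimal: u = 2, v = 8
Binding: C1, C3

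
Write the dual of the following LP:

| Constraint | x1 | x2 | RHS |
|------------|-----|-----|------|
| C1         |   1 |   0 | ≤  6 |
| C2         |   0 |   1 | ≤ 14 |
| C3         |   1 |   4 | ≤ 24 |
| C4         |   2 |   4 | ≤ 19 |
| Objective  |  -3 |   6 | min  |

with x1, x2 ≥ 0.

Primal min cᵀx s.t. Ax ≤ b, x ≥ 0  →  Dual max −bᵀy s.t. Aᵀy ≥ −c, y ≥ 0.

Maximize: z = -6y1 - 14y2 - 24y3 - 19y4

Subject to:
  y1 + y3 + 2y4 ≥ 3
  y2 + 4y3 + 4y4 ≥ -6
  y1, y2, y3, y4 ≥ 0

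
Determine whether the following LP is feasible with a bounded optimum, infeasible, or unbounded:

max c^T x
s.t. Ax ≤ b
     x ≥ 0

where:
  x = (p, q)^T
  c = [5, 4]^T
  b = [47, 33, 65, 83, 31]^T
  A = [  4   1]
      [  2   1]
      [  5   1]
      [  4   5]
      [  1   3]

Feasible with a bounded optimal solution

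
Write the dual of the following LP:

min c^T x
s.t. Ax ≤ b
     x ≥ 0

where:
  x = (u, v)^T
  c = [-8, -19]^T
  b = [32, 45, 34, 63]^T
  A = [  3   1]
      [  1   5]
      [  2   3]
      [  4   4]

Primal min cᵀx s.t. Ax ≤ b, x ≥ 0  →  Dual max −bᵀy s.t. Aᵀy ≥ −c, y ≥ 0.

Maximize: z = -32y1 - 45y2 - 34y3 - 63y4

Subject to:
  3y1 + y2 + 2y3 + 4y4 ≥ 8
  y1 + 5y2 + 3y3 + 4y4 ≥ 19
  y1, y2, y3, y4 ≥ 0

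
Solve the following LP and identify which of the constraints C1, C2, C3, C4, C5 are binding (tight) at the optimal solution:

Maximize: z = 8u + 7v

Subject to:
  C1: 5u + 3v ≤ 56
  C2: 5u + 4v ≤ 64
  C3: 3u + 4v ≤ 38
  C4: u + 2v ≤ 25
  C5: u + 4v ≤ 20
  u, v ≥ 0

At u = 10, v = 2, compute slack b - a·x for each constraint:
  C1: 56 − 56 = 0  (binding)
  C2: 64 − 58 = 6  (slack)
  C3: 38 − 38 = 0  (binding)
  C4: 25 − 14 = 11  (slack)
  C5: 20 − 18 = 2  (slack)

Optimal: u = 10, v = 2
Binding: C1, C3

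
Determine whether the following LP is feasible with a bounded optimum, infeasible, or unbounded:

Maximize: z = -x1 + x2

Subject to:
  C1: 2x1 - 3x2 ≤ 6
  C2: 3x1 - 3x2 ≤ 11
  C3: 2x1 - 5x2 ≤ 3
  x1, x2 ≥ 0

Unbounded (objective can increase without bound)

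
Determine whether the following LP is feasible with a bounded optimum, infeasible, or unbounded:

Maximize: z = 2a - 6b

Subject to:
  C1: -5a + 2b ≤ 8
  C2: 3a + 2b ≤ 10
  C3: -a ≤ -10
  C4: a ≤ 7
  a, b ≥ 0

Infeasible (no feasible solution exists)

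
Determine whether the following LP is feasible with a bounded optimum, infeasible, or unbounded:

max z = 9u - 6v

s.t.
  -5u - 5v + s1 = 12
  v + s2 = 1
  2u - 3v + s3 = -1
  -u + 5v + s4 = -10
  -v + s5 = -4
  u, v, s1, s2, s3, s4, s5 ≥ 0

Infeasible (no feasible solution exists)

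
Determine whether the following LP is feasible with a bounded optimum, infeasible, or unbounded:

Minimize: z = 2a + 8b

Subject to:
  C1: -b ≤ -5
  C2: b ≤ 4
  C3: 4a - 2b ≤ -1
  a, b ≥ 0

Infeasible (no feasible solution exists)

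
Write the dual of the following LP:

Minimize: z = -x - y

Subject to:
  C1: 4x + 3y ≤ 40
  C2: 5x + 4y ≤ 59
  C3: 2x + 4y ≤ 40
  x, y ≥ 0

Primal min cᵀx s.t. Ax ≤ b, x ≥ 0  →  Dual max −bᵀy s.t. Aᵀy ≥ −c, y ≥ 0.

Maximize: z = -40y1 - 59y2 - 40y3

Subject to:
  4y1 + 5y2 + 2y3 ≥ 1
  3y1 + 4y2 + 4y3 ≥ 1
  y1, y2, y3 ≥ 0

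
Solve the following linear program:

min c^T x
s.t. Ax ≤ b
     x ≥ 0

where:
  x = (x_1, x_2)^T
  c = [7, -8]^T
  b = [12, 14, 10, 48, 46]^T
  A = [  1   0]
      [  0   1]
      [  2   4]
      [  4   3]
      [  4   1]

Evaluate the objective at each vertex of the feasible region:
  z(0, 0) = 0
  z(5, 0) = 35
  z(0, 2.5) = -20  ←
The minimum is at x_1 = 0, x_2 = 2.5.

x_1 = 0, x_2 = 2.5, z = -20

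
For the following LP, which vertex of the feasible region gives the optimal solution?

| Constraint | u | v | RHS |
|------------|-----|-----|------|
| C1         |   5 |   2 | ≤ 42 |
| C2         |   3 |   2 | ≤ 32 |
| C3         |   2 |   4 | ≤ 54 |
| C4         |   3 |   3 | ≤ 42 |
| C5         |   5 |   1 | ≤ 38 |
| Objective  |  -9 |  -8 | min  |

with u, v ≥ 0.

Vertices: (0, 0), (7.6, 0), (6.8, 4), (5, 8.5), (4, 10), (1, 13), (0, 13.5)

Evaluate the objective at each vertex of the feasible region:
  z(0, 0) = 0
  z(7.6, 0) = -68.4
  z(6.8, 4) = -93.2
  z(5, 8.5) = -113
  z(4, 10) = -116  ←
  z(1, 13) = -113
  z(0, 13.5) = -108
The minimum is at u = 4, v = 10.

(4, 10)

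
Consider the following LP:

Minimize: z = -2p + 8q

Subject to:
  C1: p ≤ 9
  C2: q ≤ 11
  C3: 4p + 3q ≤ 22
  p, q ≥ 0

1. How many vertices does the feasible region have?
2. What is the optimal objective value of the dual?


1. 3
2. -11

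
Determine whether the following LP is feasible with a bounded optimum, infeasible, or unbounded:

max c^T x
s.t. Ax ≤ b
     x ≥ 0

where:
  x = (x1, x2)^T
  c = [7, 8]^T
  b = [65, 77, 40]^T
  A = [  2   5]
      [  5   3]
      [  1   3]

Feasible with a bounded optimal solution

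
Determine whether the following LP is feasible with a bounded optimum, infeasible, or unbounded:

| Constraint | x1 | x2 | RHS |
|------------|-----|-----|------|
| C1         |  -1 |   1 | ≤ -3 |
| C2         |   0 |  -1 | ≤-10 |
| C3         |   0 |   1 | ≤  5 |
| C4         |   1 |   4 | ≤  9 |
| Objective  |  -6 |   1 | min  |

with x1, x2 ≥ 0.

Infeasible (no feasible solution exists)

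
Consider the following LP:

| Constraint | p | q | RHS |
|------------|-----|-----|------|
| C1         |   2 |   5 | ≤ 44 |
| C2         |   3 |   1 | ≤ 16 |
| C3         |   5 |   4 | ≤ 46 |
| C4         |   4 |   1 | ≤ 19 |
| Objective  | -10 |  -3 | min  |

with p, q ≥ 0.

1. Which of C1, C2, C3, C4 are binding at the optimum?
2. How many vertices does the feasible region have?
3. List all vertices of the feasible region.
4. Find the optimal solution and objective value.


1. C2, C4
2. 5
3. (0, 0), (4.75, 0), (3, 7), (2.769, 7.692), (0, 8.8)
4. p = 3, q = 7, z = -51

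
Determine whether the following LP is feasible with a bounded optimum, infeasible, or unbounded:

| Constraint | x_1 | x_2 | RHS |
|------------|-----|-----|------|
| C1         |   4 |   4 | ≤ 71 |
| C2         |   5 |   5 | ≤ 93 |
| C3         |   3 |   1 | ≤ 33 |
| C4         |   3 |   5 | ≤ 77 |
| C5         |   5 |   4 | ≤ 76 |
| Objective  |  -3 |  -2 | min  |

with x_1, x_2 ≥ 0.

Feasible with a bounded optimal solution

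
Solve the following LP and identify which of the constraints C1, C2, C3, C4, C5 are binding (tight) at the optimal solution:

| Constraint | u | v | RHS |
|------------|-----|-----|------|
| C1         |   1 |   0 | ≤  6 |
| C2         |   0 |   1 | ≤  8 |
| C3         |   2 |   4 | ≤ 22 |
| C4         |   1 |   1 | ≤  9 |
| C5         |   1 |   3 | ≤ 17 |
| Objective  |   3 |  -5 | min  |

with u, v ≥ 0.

At u = 0, v = 5.5, compute slack b - a·x for each constraint:
  C1: 6 − 0 = 6  (slack)
  C2: 8 − 5.5 = 2.5  (slack)
  C3: 22 − 22 = 0  (binding)
  C4: 9 − 5.5 = 3.5  (slack)
  C5: 17 − 16.5 = 0.5  (slack)

Optimal: u = 0, v = 5.5
Binding: C3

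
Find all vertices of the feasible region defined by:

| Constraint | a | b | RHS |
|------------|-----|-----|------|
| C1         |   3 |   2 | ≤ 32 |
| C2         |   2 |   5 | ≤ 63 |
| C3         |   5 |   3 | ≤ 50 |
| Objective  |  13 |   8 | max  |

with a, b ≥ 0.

(0, 0), (10, 0), (4, 10), (3.091, 11.36), (0, 12.6)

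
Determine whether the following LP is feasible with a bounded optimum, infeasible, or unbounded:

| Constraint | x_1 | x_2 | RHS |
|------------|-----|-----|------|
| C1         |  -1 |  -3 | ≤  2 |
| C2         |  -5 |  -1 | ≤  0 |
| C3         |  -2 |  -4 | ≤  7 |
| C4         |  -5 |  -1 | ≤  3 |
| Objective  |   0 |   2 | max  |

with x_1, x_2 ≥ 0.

Unbounded (objective can increase without bound)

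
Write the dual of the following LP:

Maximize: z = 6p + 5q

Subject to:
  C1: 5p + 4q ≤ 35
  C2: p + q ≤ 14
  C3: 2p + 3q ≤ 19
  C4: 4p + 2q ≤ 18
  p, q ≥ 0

Primal max cᵀx s.t. Ax ≤ b, x ≥ 0  →  Dual min bᵀy s.t. Aᵀy ≥ c, y ≥ 0.

Minimize: z = 35y1 + 14y2 + 19y3 + 18y4

Subject to:
  5y1 + y2 + 2y3 + 4y4 ≥ 6
  4y1 + y2 + 3y3 + 2y4 ≥ 5
  y1, y2, y3, y4 ≥ 0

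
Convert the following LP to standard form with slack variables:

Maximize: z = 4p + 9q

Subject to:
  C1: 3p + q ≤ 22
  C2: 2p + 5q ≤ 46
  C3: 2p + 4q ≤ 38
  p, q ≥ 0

max z = 4p + 9q

s.t.
  3p + q + s1 = 22
  2p + 5q + s2 = 46
  2p + 4q + s3 = 38
  p, q, s1, s2, s3 ≥ 0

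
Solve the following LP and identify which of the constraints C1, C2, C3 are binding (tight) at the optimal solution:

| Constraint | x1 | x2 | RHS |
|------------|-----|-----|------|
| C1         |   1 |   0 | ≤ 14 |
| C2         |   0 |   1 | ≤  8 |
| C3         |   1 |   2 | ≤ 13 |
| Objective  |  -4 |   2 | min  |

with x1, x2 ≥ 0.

At x1 = 13, x2 = 0, compute slack b - a·x for each constraint:
  C1: 14 − 13 = 1  (slack)
  C2: 8 − 0 = 8  (slack)
  C3: 13 − 13 = 0  (binding)

Optimal: x1 = 13, x2 = 0
Binding: C3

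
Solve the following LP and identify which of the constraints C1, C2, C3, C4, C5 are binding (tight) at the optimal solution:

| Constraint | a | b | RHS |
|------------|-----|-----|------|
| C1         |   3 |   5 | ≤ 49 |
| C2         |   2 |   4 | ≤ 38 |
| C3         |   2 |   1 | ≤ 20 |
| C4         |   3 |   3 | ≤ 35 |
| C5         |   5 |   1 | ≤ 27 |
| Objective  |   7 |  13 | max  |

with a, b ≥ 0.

At a = 3, b = 8, compute slack b - a·x for each constraint:
  C1: 49 − 49 = 0  (binding)
  C2: 38 − 38 = 0  (binding)
  C3: 20 − 14 = 6  (slack)
  C4: 35 − 33 = 2  (slack)
  C5: 27 − 23 = 4  (slack)

Optimal: a = 3, b = 8
Binding: C1, C2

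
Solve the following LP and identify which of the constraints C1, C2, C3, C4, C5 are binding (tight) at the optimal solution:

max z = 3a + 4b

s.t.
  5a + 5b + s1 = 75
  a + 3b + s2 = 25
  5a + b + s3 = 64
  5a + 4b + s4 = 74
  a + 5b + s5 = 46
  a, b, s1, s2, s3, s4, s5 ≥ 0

At a = 10, b = 5, compute slack b - a·x for each constraint:
  C1: 75 − 75 = 0  (binding)
  C2: 25 − 25 = 0  (binding)
  C3: 64 − 55 = 9  (slack)
  C4: 74 − 70 = 4  (slack)
  C5: 46 − 35 = 11  (slack)

Optimal: a = 10, b = 5
Binding: C1, C2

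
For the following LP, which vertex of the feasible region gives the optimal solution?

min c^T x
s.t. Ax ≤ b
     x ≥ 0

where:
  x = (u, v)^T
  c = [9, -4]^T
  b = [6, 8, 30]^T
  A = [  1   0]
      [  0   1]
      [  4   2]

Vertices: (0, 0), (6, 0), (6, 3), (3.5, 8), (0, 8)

Evaluate the objective at each vertex of the feasible region:
  z(0, 0) = 0
  z(6, 0) = 54
  z(6, 3) = 42
  z(3.5, 8) = -0.5
  z(0, 8) = -32  ←
The minimum is at u = 0, v = 8.

(0, 8)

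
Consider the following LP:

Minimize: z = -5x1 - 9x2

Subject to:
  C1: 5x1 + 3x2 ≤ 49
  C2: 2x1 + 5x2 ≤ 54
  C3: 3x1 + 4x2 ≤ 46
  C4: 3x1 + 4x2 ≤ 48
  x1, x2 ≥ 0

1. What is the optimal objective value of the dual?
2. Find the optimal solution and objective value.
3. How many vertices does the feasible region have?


1. -100
2. x1 = 2, x2 = 10, z = -100
3. 5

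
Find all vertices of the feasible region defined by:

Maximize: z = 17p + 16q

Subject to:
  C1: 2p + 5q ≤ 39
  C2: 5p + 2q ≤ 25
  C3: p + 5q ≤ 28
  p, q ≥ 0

(0, 0), (5, 0), (3, 5), (0, 5.6)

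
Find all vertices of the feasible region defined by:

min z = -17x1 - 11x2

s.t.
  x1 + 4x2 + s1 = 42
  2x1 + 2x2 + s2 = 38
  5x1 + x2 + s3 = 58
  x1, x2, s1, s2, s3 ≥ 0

(0, 0), (11.6, 0), (10, 8), (0, 10.5)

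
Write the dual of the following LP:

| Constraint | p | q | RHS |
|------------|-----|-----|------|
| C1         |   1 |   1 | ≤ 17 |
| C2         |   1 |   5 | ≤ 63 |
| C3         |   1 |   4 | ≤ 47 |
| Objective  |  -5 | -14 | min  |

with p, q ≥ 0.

Primal min cᵀx s.t. Ax ≤ b, x ≥ 0  →  Dual max −bᵀy s.t. Aᵀy ≥ −c, y ≥ 0.

Maximize: z = -17y1 - 63y2 - 47y3

Subject to:
  y1 + y2 + y3 ≥ 5
  y1 + 5y2 + 4y3 ≥ 14
  y1, y2, y3 ≥ 0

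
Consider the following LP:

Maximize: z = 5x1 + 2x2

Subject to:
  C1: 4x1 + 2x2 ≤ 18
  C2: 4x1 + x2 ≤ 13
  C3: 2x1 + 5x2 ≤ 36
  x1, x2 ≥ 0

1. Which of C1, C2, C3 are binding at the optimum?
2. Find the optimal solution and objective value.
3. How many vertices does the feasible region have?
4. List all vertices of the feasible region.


1. C1, C2
2. x1 = 2, x2 = 5, z = 20
3. 5
4. (0, 0), (3.25, 0), (2, 5), (1.125, 6.75), (0, 7.2)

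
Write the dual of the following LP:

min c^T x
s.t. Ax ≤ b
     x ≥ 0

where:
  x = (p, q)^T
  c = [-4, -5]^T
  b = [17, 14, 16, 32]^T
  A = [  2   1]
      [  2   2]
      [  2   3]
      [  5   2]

Primal min cᵀx s.t. Ax ≤ b, x ≥ 0  →  Dual max −bᵀy s.t. Aᵀy ≥ −c, y ≥ 0.

Maximize: z = -17y1 - 14y2 - 16y3 - 32y4

Subject to:
  2y1 + 2y2 + 2y3 + 5y4 ≥ 4
  y1 + 2y2 + 3y3 + 2y4 ≥ 5
  y1, y2, y3, y4 ≥ 0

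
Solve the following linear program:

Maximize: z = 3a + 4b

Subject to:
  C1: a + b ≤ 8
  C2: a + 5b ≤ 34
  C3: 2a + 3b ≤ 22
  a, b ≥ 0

Evaluate the objective at each vertex of the feasible region:
  z(0, 0) = 0
  z(8, 0) = 24
  z(2, 6) = 30  ←
  z(1.143, 6.571) = 29.71
  z(0, 6.8) = 27.2
The maximum is at a = 2, b = 6.

a = 2, b = 6, z = 30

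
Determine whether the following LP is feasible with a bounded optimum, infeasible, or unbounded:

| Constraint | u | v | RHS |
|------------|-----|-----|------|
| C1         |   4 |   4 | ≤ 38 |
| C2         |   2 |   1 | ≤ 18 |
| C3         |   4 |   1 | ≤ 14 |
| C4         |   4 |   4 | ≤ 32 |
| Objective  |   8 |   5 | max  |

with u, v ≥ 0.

Feasible with a bounded optimal solution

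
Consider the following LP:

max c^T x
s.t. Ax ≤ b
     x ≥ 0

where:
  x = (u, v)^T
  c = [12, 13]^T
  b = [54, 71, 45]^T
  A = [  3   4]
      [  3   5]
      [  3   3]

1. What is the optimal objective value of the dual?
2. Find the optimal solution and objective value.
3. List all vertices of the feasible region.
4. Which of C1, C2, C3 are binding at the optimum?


1. 189
2. u = 6, v = 9, z = 189
3. (0, 0), (15, 0), (6, 9), (0, 13.5)
4. C1, C3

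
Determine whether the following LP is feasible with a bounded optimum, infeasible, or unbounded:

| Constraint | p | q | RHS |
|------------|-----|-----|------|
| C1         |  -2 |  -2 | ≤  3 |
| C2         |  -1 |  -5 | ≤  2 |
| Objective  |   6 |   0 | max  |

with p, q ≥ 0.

Unbounded (objective can increase without bound)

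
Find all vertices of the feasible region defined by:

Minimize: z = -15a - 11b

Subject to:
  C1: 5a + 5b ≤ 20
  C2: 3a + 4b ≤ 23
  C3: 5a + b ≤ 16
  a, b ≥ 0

(0, 0), (3.2, 0), (3, 1), (0, 4)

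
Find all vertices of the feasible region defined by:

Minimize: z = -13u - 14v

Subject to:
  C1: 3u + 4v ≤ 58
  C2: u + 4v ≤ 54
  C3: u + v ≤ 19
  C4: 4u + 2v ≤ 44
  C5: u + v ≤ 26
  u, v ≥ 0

(0, 0), (11, 0), (6, 10), (2, 13), (0, 13.5)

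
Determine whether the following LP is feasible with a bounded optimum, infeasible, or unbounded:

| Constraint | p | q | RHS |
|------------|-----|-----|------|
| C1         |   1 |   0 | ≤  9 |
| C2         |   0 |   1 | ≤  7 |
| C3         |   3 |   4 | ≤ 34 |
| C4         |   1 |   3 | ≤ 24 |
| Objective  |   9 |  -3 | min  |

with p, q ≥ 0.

Feasible with a bounded optimal solution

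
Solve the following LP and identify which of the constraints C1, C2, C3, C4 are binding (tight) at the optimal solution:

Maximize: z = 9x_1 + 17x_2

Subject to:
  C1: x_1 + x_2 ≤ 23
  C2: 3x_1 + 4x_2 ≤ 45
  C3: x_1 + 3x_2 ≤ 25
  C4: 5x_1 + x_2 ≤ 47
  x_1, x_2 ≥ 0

At x_1 = 7, x_2 = 6, compute slack b - a·x for each constraint:
  C1: 23 − 13 = 10  (slack)
  C2: 45 − 45 = 0  (binding)
  C3: 25 − 25 = 0  (binding)
  C4: 47 − 41 = 6  (slack)

Optimal: x_1 = 7, x_2 = 6
Binding: C2, C3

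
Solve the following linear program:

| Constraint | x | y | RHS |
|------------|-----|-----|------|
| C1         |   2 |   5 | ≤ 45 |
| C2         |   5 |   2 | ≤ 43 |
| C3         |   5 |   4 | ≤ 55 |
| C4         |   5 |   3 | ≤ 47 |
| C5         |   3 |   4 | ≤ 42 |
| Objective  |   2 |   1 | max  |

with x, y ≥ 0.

Evaluate the objective at each vertex of the feasible region:
  z(0, 0) = 0
  z(8.6, 0) = 17.2
  z(7, 4) = 18  ←
  z(5.636, 6.273) = 17.55
  z(4.286, 7.286) = 15.86
  z(0, 9) = 9
The maximum is at x = 7, y = 4.

x = 7, y = 4, z = 18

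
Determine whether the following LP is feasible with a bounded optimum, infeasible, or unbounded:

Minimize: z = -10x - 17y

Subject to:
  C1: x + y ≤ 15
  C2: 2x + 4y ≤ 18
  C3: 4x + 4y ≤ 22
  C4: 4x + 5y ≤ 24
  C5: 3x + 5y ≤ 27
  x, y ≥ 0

Feasible with a bounded optimal solution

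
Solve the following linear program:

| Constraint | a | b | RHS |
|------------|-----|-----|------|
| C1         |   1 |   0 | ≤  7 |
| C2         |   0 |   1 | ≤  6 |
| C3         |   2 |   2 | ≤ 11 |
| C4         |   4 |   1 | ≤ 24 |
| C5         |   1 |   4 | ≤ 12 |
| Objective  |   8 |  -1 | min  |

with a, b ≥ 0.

Evaluate the objective at each vertex of the feasible region:
  z(0, 0) = 0
  z(5.5, 0) = 44
  z(3.333, 2.167) = 24.5
  z(0, 3) = -3  ←
The minimum is at a = 0, b = 3.

a = 0, b = 3, z = -3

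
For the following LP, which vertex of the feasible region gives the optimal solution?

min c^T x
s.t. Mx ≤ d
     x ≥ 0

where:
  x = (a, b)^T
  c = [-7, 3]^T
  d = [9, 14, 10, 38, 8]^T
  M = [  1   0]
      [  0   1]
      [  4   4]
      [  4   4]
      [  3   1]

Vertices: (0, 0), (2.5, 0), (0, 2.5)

Evaluate the objective at each vertex of the feasible region:
  z(0, 0) = 0
  z(2.5, 0) = -17.5  ←
  z(0, 2.5) = 7.5
The minimum is at a = 2.5, b = 0.

(2.5, 0)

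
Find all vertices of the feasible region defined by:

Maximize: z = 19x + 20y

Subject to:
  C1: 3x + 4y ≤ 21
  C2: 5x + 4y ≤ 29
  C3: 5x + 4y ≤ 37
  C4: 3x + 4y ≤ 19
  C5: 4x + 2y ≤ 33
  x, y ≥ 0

(0, 0), (5.8, 0), (5, 1), (0, 4.75)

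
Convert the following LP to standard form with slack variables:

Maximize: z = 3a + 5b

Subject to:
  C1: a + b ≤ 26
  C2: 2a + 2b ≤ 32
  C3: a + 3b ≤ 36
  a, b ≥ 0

max z = 3a + 5b

s.t.
  a + b + s1 = 26
  2a + 2b + s2 = 32
  a + 3b + s3 = 36
  a, b, s1, s2, s3 ≥ 0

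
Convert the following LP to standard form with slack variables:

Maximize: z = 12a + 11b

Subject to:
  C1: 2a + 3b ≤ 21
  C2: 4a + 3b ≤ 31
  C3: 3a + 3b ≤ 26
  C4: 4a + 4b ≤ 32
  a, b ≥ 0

max z = 12a + 11b

s.t.
  2a + 3b + s1 = 21
  4a + 3b + s2 = 31
  3a + 3b + s3 = 26
  4a + 4b + s4 = 32
  a, b, s1, s2, s3, s4 ≥ 0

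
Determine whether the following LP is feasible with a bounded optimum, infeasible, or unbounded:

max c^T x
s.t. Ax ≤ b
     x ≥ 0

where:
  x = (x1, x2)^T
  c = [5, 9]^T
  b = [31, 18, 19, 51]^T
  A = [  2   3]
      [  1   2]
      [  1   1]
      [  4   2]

Feasible with a bounded optimal solution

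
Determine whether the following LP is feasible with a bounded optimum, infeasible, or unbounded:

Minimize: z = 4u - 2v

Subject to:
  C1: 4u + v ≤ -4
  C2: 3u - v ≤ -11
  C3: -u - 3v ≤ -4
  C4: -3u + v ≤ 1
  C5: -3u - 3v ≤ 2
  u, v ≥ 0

Infeasible (no feasible solution exists)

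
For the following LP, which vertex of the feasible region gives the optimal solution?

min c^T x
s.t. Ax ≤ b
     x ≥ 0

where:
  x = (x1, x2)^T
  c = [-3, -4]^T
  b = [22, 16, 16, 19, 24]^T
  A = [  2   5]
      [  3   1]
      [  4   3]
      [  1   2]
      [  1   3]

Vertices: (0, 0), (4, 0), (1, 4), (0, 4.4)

Evaluate the objective at each vertex of the feasible region:
  z(0, 0) = 0
  z(4, 0) = -12
  z(1, 4) = -19  ←
  z(0, 4.4) = -17.6
The minimum is at x1 = 1, x2 = 4.

(1, 4)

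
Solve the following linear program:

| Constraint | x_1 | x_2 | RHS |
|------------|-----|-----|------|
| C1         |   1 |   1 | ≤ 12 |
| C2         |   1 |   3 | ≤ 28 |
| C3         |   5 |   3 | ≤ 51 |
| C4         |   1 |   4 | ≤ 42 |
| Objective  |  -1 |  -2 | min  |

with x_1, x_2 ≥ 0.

Evaluate the objective at each vertex of the feasible region:
  z(0, 0) = 0
  z(10.2, 0) = -10.2
  z(7.5, 4.5) = -16.5
  z(4, 8) = -20  ←
  z(0, 9.333) = -18.67
The minimum is at x_1 = 4, x_2 = 8.

x_1 = 4, x_2 = 8, z = -20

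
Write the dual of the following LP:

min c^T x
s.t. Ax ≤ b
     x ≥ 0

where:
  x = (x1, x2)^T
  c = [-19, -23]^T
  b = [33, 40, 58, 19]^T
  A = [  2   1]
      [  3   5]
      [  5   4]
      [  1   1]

Primal min cᵀx s.t. Ax ≤ b, x ≥ 0  →  Dual max −bᵀy s.t. Aᵀy ≥ −c, y ≥ 0.

Maximize: z = -33y1 - 40y2 - 58y3 - 19y4

Subject to:
  2y1 + 3y2 + 5y3 + y4 ≥ 19
  y1 + 5y2 + 4y3 + y4 ≥ 23
  y1, y2, y3, y4 ≥ 0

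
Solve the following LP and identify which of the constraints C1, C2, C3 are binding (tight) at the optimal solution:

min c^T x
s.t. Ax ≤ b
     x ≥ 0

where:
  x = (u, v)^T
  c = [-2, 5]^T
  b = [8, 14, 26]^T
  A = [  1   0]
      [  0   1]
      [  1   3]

At u = 8, v = 0, compute slack b - a·x for each constraint:
  C1: 8 − 8 = 0  (binding)
  C2: 14 − 0 = 14  (slack)
  C3: 26 − 8 = 18  (slack)

Optimal: u = 8, v = 0
Binding: C1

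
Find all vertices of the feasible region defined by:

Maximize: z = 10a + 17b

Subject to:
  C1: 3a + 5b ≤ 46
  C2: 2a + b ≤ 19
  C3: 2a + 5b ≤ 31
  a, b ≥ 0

(0, 0), (9.5, 0), (8, 3), (0, 6.2)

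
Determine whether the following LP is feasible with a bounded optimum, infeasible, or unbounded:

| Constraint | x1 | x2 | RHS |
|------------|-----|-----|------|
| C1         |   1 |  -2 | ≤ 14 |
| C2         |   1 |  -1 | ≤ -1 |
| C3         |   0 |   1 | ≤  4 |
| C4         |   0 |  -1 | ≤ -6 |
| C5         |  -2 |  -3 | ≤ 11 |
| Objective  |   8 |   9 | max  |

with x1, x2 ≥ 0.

Infeasible (no feasible solution exists)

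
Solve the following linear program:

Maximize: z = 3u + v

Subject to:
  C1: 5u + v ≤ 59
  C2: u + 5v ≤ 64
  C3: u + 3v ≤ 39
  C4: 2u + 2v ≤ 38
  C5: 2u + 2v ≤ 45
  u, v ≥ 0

Evaluate the objective at each vertex of the feasible region:
  z(0, 0) = 0
  z(11.8, 0) = 35.4
  z(10, 9) = 39  ←
  z(9, 10) = 37
  z(1.5, 12.5) = 17
  z(0, 12.8) = 12.8
The maximum is at u = 10, v = 9.

u = 10, v = 9, z = 39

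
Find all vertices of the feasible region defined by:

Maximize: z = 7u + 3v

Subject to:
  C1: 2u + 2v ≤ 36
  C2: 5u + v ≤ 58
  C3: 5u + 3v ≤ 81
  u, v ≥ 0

(0, 0), (11.6, 0), (10, 8), (0, 18)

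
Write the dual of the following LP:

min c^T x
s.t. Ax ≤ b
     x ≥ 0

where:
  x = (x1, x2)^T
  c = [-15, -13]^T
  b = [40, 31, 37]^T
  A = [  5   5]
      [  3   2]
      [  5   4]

Primal min cᵀx s.t. Ax ≤ b, x ≥ 0  →  Dual max −bᵀy s.t. Aᵀy ≥ −c, y ≥ 0.

Maximize: z = -40y1 - 31y2 - 37y3

Subject to:
  5y1 + 3y2 + 5y3 ≥ 15
  5y1 + 2y2 + 4y3 ≥ 13
  y1, y2, y3 ≥ 0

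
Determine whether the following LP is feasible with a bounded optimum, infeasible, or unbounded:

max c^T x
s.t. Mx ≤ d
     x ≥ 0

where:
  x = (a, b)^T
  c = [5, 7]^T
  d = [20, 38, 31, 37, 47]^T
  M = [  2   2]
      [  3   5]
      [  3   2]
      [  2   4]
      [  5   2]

Feasible with a bounded optimal solution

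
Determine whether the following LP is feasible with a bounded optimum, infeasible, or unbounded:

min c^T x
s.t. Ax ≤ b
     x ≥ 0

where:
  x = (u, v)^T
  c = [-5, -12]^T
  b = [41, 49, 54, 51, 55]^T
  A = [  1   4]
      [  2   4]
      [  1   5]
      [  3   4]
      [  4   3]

Feasible with a bounded optimal solution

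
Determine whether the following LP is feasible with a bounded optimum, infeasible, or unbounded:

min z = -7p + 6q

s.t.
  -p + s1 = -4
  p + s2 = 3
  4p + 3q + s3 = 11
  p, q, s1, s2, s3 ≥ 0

Infeasible (no feasible solution exists)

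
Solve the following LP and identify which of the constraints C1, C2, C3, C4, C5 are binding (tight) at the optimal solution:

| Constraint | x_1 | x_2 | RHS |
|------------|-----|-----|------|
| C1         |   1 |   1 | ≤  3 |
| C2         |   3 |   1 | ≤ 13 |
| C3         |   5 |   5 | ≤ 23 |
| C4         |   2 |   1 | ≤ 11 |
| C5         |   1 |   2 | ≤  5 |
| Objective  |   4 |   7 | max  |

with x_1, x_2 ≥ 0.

At x_1 = 1, x_2 = 2, compute slack b - a·x for each constraint:
  C1: 3 − 3 = 0  (binding)
  C2: 13 − 5 = 8  (slack)
  C3: 23 − 15 = 8  (slack)
  C4: 11 − 4 = 7  (slack)
  C5: 5 − 5 = 0  (binding)

Optimal: x_1 = 1, x_2 = 2
Binding: C1, C5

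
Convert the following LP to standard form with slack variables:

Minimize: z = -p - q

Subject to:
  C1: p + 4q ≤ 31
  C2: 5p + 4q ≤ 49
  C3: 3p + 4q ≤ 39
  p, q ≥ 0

min z = -p - q

s.t.
  p + 4q + s1 = 31
  5p + 4q + s2 = 49
  3p + 4q + s3 = 39
  p, q, s1, s2, s3 ≥ 0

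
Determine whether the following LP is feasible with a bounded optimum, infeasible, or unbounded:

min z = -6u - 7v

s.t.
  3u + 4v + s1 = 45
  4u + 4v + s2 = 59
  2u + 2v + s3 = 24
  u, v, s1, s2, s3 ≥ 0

Feasible with a bounded optimal solution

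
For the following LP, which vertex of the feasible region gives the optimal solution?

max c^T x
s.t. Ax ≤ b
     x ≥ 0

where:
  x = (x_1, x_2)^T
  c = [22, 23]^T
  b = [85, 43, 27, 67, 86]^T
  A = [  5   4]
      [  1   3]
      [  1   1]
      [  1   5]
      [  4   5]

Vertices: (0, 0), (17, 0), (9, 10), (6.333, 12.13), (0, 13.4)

Evaluate the objective at each vertex of the feasible region:
  z(0, 0) = 0
  z(17, 0) = 374
  z(9, 10) = 428  ←
  z(6.333, 12.13) = 418.4
  z(0, 13.4) = 308.2
The maximum is at x_1 = 9, x_2 = 10.

(9, 10)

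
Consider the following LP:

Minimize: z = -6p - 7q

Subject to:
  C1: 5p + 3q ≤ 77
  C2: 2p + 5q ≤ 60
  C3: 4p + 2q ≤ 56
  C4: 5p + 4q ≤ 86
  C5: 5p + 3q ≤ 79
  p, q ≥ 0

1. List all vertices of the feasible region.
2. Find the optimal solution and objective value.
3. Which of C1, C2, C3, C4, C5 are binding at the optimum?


1. (0, 0), (14, 0), (10, 8), (0, 12)
2. p = 10, q = 8, z = -116
3. C2, C3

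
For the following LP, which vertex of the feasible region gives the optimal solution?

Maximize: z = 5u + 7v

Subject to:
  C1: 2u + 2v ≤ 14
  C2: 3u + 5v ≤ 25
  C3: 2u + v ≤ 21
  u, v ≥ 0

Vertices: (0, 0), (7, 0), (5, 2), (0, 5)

Evaluate the objective at each vertex of the feasible region:
  z(0, 0) = 0
  z(7, 0) = 35
  z(5, 2) = 39  ←
  z(0, 5) = 35
The maximum is at u = 5, v = 2.

(5, 2)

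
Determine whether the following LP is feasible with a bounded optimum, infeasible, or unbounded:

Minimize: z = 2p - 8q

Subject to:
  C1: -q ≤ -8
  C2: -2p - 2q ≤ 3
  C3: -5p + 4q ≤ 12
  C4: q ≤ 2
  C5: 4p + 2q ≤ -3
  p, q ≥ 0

Infeasible (no feasible solution exists)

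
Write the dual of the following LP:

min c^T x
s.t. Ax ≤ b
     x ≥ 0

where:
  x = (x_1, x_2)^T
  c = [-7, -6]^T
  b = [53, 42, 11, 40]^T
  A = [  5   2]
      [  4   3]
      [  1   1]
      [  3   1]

Primal min cᵀx s.t. Ax ≤ b, x ≥ 0  →  Dual max −bᵀy s.t. Aᵀy ≥ −c, y ≥ 0.

Maximize: z = -53y1 - 42y2 - 11y3 - 40y4

Subject to:
  5y1 + 4y2 + y3 + 3y4 ≥ 7
  2y1 + 3y2 + y3 + y4 ≥ 6
  y1, y2, y3, y4 ≥ 0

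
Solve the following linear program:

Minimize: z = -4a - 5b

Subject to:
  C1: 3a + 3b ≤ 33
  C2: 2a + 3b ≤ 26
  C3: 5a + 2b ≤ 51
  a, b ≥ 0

Evaluate the objective at each vertex of the feasible region:
  z(0, 0) = 0
  z(10.2, 0) = -40.8
  z(9.667, 1.333) = -45.33
  z(7, 4) = -48  ←
  z(0, 8.667) = -43.33
The minimum is at a = 7, b = 4.

a = 7, b = 4, z = -48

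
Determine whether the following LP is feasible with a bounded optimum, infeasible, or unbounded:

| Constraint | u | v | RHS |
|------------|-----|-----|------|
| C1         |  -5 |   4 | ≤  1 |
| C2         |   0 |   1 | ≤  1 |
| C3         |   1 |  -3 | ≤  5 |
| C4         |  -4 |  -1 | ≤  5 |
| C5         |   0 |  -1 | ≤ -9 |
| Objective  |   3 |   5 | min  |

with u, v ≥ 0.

Infeasible (no feasible solution exists)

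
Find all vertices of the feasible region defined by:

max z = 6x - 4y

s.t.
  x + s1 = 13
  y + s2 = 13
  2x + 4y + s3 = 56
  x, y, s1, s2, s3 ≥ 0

(0, 0), (13, 0), (13, 7.5), (2, 13), (0, 13)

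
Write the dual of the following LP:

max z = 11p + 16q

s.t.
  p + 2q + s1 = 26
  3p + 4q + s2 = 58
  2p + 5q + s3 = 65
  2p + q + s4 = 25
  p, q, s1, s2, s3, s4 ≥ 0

Primal max cᵀx s.t. Ax ≤ b, x ≥ 0  →  Dual min bᵀy s.t. Aᵀy ≥ c, y ≥ 0.

Minimize: z = 26y1 + 58y2 + 65y3 + 25y4

Subject to:
  y1 + 3y2 + 2y3 + 2y4 ≥ 11
  2y1 + 4y2 + 5y3 + y4 ≥ 16
  y1, y2, y3, y4 ≥ 0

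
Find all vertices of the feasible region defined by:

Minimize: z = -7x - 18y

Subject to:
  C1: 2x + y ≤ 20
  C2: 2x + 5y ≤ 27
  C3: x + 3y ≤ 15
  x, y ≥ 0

(0, 0), (10, 0), (9.125, 1.75), (6, 3), (0, 5)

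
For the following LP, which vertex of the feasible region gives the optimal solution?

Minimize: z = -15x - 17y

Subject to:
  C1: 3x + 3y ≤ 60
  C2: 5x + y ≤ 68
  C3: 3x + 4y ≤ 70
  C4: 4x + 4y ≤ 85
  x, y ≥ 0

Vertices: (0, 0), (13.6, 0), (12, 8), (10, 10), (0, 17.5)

Evaluate the objective at each vertex of the feasible region:
  z(0, 0) = 0
  z(13.6, 0) = -204
  z(12, 8) = -316
  z(10, 10) = -320  ←
  z(0, 17.5) = -297.5
The minimum is at x = 10, y = 10.

(10, 10)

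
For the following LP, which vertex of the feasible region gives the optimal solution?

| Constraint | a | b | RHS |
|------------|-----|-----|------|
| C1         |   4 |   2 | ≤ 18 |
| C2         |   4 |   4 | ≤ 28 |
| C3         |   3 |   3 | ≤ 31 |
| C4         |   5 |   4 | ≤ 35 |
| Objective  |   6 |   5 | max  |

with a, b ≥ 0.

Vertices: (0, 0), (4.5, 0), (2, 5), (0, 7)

Evaluate the objective at each vertex of the feasible region:
  z(0, 0) = 0
  z(4.5, 0) = 27
  z(2, 5) = 37  ←
  z(0, 7) = 35
The maximum is at a = 2, b = 5.

(2, 5)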